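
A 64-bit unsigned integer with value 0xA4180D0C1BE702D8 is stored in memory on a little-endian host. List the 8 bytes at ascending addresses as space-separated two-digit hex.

D8 02 E7 1B 0C 0D 18 A4

Split into bytes (most-significant first): A4 18 0D 0C 1B E7 02 D8.
Little-endian stores the least-significant byte at the lowest address.
So at ascending addresses the bytes are D8 02 E7 1B 0C 0D 18 A4.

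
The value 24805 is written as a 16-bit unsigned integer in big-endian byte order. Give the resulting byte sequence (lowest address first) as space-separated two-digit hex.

24805 in hexadecimal, padded to 16 bits, is 0x60E5.
Split into bytes (most-significant first): 60 E5.
In big-endian order the high byte comes first in memory.
So the memory order matches the most-significant-first order: 60 E5.

60 E5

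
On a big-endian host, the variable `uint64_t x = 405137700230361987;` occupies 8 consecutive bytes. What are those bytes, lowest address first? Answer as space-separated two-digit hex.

405137700230361987 in hexadecimal, padded to 64 bits, is 0x059F569783597383.
Split into bytes (most-significant first): 05 9F 56 97 83 59 73 83.
Big-endian: lowest address holds the most-significant byte.
So the memory order matches the most-significant-first order: 05 9F 56 97 83 59 73 83.

05 9F 56 97 83 59 73 83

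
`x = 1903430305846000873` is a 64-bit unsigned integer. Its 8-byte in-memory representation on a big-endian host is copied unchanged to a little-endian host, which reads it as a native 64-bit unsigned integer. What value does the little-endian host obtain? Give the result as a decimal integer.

1903430305846000873 in 64-bit hexadecimal is 0x1A6A57C742A9FCE9.
Stored big-endian, the bytes at ascending addresses are 1A 6A 57 C7 42 A9 FC E9.
Read back as little-endian, the first byte is least significant, giving 0xE9FCA942C7576A1A.
0xE9FCA942C7576A1A = 16860537209245624858.

16860537209245624858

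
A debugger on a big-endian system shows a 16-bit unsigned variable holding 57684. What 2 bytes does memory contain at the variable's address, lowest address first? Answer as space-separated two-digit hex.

57684 in hexadecimal, padded to 16 bits, is 0xE154.
Split into bytes (most-significant first): E1 54.
Big-endian stores the most-significant byte at the lowest address.
So the memory order matches the most-significant-first order: E1 54.

E1 54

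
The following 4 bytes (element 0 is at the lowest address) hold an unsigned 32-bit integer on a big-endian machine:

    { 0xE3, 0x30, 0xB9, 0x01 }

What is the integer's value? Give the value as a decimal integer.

Big-endian stores the most-significant byte at the lowest address.
The bytes are already most-significant first: 0xE330B901.
0xE330B901 = 3811621121.

3811621121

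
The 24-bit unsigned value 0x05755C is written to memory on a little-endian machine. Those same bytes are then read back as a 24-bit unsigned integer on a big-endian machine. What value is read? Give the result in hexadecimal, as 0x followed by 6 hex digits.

Stored little-endian, the bytes at ascending addresses are 5C 75 05.
Read back as big-endian, the last byte is least significant, giving 0x5C7505.

0x5C7505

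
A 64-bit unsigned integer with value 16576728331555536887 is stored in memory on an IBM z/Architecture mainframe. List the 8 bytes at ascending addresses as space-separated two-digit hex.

16576728331555536887 in hexadecimal, padded to 64 bits, is 0xE60C5E971C857FF7.
Split into bytes (most-significant first): E6 0C 5E 97 1C 85 7F F7.
In big-endian order the high byte comes first in memory.
So the memory order matches the most-significant-first order: E6 0C 5E 97 1C 85 7F F7.

E6 0C 5E 97 1C 85 7F F7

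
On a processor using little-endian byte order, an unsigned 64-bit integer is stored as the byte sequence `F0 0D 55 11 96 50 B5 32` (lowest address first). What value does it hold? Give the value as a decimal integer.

Little-endian stores the least-significant byte at the lowest address.
Reassemble most-significant byte first: 32 B5 50 96 11 55 0D F0 → 0x32B5509611550DF0.
0x32B5509611550DF0 = 3653915278147128816.

3653915278147128816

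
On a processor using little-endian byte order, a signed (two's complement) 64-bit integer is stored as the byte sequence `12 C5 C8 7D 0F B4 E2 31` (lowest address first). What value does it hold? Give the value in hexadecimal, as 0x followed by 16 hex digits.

0x31E2B40F7DC8C512

In little-endian order the low byte comes first in memory.
Reassemble most-significant byte first: 31 E2 B4 0F 7D C8 C5 12 → 0x31E2B40F7DC8C512.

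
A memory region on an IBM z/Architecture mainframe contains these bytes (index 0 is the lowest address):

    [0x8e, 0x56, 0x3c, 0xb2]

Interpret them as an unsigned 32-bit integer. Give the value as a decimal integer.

2388016306

Big-endian: lowest address holds the most-significant byte.
The bytes are already most-significant first: 0x8E563CB2.
0x8E563CB2 = 2388016306.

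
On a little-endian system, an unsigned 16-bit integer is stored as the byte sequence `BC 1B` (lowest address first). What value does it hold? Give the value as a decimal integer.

Little-endian: lowest address holds the least-significant byte.
Reassemble most-significant byte first: 1B BC → 0x1BBC.
0x1BBC = 7100.

7100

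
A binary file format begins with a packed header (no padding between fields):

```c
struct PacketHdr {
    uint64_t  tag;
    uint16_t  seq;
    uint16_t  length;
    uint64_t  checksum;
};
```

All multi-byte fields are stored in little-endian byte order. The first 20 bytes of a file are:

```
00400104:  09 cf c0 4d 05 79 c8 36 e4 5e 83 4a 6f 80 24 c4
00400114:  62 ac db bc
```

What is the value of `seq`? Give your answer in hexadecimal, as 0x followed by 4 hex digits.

`seq` follows `tag` (8 bytes), so it starts at byte offset 8 and occupies 2 bytes.
Bytes at offsets 8..9: E4 5E.
Little-endian stores the least-significant byte at the lowest address.
Reassemble most-significant byte first: 5E E4 → 0x5EE4.

0x5EE4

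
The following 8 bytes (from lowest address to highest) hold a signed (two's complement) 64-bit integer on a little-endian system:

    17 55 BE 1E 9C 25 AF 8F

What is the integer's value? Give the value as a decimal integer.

-8093208652900575977

Little-endian: lowest address holds the least-significant byte.
Reassemble most-significant byte first: 8F AF 25 9C 1E BE 55 17 → 0x8FAF259C1EBE5517.
Top bit is set, so as a signed 64-bit value this is 0x8FAF259C1EBE5517 − 2^64 = -8093208652900575977.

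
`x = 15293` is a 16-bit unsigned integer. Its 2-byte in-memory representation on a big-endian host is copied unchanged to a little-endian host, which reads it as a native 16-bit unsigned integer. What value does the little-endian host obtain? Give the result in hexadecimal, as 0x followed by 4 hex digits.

15293 in 16-bit hexadecimal is 0x3BBD.
Stored big-endian, the bytes at ascending addresses are 3B BD.
Read back as little-endian, the first byte is least significant, giving 0xBD3B.

0xBD3B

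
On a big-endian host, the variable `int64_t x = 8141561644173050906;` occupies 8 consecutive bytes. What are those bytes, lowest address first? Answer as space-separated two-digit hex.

70 FC A3 2D F5 E1 44 1A

8141561644173050906 in hexadecimal, padded to 64 bits, is 0x70FCA32DF5E1441A.
Split into bytes (most-significant first): 70 FC A3 2D F5 E1 44 1A.
In big-endian order the high byte comes first in memory.
So the memory order matches the most-significant-first order: 70 FC A3 2D F5 E1 44 1A.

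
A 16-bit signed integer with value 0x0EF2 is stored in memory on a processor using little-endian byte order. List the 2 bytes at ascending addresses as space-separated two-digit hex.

Split into bytes (most-significant first): 0E F2.
Little-endian: lowest address holds the least-significant byte.
So at ascending addresses the bytes are F2 0E.

F2 0E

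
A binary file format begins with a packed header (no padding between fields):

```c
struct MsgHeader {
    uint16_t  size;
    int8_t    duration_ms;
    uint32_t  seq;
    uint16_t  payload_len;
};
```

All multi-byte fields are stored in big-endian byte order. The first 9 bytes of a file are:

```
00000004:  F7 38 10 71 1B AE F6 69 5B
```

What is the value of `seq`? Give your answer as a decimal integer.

`seq` follows `size` (2 B), `duration_ms` (1 B), so it starts at offset 2 + 1 = 3 and occupies 4 bytes.
Bytes at offsets 3..6: 71 1B AE F6.
In big-endian order the high byte comes first in memory.
The bytes are already most-significant first: 0x711BAEF6.
0x711BAEF6 = 1897639670.

1897639670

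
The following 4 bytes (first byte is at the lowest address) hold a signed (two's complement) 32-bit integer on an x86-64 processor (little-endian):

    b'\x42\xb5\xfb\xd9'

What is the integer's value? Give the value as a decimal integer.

Little-endian stores the least-significant byte at the lowest address.
Reassemble most-significant byte first: D9 FB B5 42 → 0xD9FBB542.
Top bit is set, so as a signed 32-bit value this is 0xD9FBB542 − 2^32 = -637815486.

-637815486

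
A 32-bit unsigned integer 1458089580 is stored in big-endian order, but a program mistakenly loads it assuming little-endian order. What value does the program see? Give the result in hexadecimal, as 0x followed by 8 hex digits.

0x6CAEE856

1458089580 in 32-bit hexadecimal is 0x56E8AE6C.
Stored big-endian, the bytes at ascending addresses are 56 E8 AE 6C.
Read back as little-endian, the first byte is least significant, giving 0x6CAEE856.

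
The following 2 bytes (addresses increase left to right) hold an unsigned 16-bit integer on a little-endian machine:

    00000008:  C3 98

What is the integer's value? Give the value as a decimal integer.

Little-endian: lowest address holds the least-significant byte.
Reassemble most-significant byte first: 98 C3 → 0x98C3.
0x98C3 = 39107.

39107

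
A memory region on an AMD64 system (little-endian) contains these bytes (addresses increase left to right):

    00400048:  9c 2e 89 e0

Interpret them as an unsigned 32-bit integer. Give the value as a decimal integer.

3767086748

Little-endian: lowest address holds the least-significant byte.
Reassemble most-significant byte first: E0 89 2E 9C → 0xE0892E9C.
0xE0892E9C = 3767086748.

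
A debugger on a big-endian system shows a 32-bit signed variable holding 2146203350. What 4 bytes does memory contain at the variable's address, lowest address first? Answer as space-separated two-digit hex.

2146203350 in hexadecimal, padded to 32 bits, is 0x7FEC76D6.
Split into bytes (most-significant first): 7F EC 76 D6.
In big-endian order the high byte comes first in memory.
So the memory order matches the most-significant-first order: 7F EC 76 D6.

7F EC 76 D6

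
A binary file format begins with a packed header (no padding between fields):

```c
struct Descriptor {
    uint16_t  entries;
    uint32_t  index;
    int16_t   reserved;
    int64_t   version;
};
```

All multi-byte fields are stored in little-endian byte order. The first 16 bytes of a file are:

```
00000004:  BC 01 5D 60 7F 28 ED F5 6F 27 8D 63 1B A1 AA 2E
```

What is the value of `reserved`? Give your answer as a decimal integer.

-2579

`reserved` follows `entries` (2 B), `index` (4 B), so it starts at offset 2 + 4 = 6 and occupies 2 bytes.
Bytes at offsets 6..7: ED F5.
In little-endian order the low byte comes first in memory.
Reassemble most-significant byte first: F5 ED → 0xF5ED.
Top bit is set, so as a signed 16-bit value this is 0xF5ED − 2^16 = -2579.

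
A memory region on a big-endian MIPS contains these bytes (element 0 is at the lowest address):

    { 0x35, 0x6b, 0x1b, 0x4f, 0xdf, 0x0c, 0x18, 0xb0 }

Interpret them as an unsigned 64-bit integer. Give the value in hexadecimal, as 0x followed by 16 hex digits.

In big-endian order the high byte comes first in memory.
The bytes are already most-significant first: 0x356B1B4FDF0C18B0.

0x356B1B4FDF0C18B0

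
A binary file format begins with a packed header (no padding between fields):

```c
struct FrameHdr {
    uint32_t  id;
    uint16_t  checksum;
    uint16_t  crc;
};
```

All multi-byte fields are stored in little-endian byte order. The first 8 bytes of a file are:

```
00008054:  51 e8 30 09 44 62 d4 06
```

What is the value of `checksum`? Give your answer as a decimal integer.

`checksum` follows `id` (4 bytes), so it starts at byte offset 4 and occupies 2 bytes.
Bytes at offsets 4..5: 44 62.
Little-endian: lowest address holds the least-significant byte.
Reassemble most-significant byte first: 62 44 → 0x6244.
0x6244 = 25156.

25156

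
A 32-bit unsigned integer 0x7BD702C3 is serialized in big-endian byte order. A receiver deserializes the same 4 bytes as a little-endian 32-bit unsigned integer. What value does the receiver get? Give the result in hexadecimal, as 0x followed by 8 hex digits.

Stored big-endian, the bytes at ascending addresses are 7B D7 02 C3.
Read back as little-endian, the first byte is least significant, giving 0xC302D77B.

0xC302D77B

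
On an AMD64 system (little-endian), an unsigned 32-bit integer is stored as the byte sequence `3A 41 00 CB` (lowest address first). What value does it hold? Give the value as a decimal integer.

3405791546

In little-endian order the low byte comes first in memory.
Reassemble most-significant byte first: CB 00 41 3A → 0xCB00413A.
0xCB00413A = 3405791546.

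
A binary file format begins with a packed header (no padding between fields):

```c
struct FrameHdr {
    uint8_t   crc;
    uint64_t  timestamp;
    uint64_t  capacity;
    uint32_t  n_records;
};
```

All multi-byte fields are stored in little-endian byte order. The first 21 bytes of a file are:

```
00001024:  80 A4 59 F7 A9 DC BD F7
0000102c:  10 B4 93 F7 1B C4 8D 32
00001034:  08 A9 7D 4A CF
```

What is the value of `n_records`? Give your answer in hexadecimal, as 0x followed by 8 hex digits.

0xCF4A7DA9

`n_records` follows `crc` (1 B), `timestamp` (8 B), `capacity` (8 B), so it starts at offset 1 + 8 + 8 = 17 and occupies 4 bytes.
Bytes at offsets 17..20: A9 7D 4A CF.
In little-endian order the low byte comes first in memory.
Reassemble most-significant byte first: CF 4A 7D A9 → 0xCF4A7DA9.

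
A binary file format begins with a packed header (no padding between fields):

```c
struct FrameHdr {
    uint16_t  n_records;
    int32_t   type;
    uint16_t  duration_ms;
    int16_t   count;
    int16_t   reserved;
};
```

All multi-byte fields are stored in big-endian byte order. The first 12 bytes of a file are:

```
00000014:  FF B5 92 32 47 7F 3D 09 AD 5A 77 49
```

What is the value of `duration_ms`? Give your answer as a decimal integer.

`duration_ms` follows `n_records` (2 B), `type` (4 B), so it starts at offset 2 + 4 = 6 and occupies 2 bytes.
Bytes at offsets 6..7: 3D 09.
Big-endian stores the most-significant byte at the lowest address.
The bytes are already most-significant first: 0x3D09.
0x3D09 = 15625.

15625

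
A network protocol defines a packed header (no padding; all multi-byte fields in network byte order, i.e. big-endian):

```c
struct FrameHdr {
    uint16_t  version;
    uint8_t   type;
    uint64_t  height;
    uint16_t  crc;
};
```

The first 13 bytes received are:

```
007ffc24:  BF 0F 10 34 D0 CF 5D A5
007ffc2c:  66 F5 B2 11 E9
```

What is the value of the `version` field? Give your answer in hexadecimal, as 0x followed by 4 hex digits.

`version` is the first field, at byte offset 0, occupying 2 bytes.
Bytes at offsets 0..1: BF 0F.
In big-endian order the high byte comes first in memory.
The bytes are already most-significant first: 0xBF0F.

0xBF0F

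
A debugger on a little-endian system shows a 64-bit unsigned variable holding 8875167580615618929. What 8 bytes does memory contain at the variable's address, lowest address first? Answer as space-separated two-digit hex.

71 31 A8 54 E4 ED 2A 7B

8875167580615618929 in hexadecimal, padded to 64 bits, is 0x7B2AEDE454A83171.
Split into bytes (most-significant first): 7B 2A ED E4 54 A8 31 71.
In little-endian order the low byte comes first in memory.
So at ascending addresses the bytes are 71 31 A8 54 E4 ED 2A 7B.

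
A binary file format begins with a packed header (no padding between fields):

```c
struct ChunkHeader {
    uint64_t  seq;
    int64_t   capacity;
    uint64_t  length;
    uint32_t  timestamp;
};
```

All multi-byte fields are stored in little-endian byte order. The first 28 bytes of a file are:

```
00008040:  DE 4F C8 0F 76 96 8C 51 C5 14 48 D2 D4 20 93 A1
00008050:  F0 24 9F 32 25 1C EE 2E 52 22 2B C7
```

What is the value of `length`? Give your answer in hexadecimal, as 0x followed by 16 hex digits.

`length` follows `seq` (8 B), `capacity` (8 B), so it starts at offset 8 + 8 = 16 and occupies 8 bytes.
Bytes at offsets 16..23: F0 24 9F 32 25 1C EE 2E.
In little-endian order the low byte comes first in memory.
Reassemble most-significant byte first: 2E EE 1C 25 32 9F 24 F0 → 0x2EEE1C25329F24F0.

0x2EEE1C25329F24F0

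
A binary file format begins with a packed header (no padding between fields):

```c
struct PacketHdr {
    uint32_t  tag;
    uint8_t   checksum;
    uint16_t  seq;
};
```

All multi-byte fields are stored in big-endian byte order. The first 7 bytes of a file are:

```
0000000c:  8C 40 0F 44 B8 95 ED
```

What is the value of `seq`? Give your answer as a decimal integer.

`seq` follows `tag` (4 B), `checksum` (1 B), so it starts at offset 4 + 1 = 5 and occupies 2 bytes.
Bytes at offsets 5..6: 95 ED.
Big-endian: lowest address holds the most-significant byte.
The bytes are already most-significant first: 0x95ED.
0x95ED = 38381.

38381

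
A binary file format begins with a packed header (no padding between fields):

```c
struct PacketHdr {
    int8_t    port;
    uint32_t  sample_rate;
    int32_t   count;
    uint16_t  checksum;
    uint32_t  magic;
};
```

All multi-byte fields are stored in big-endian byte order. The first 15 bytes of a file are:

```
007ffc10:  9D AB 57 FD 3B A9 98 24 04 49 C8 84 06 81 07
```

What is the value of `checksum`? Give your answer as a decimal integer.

`checksum` follows `port` (1 B), `sample_rate` (4 B), `count` (4 B), so it starts at offset 1 + 4 + 4 = 9 and occupies 2 bytes.
Bytes at offsets 9..10: 49 C8.
Big-endian stores the most-significant byte at the lowest address.
The bytes are already most-significant first: 0x49C8.
0x49C8 = 18888.

18888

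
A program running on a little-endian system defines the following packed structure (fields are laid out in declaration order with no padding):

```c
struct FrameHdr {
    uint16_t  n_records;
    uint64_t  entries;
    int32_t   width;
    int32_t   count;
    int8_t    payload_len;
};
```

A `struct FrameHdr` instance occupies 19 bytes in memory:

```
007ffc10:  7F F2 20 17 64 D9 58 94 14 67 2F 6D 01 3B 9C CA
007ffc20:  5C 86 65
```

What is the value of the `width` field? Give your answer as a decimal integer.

989949231

`width` follows `n_records` (2 B), `entries` (8 B), so it starts at offset 2 + 8 = 10 and occupies 4 bytes.
Bytes at offsets 10..13: 2F 6D 01 3B.
Little-endian: lowest address holds the least-significant byte.
Reassemble most-significant byte first: 3B 01 6D 2F → 0x3B016D2F.
0x3B016D2F = 989949231.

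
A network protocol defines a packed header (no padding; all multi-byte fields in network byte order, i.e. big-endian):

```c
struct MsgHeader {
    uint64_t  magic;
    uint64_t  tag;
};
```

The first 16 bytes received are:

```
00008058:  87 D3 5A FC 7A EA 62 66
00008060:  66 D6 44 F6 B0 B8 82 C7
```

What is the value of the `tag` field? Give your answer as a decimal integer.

7410186063202255559

`tag` follows `magic` (8 bytes), so it starts at byte offset 8 and occupies 8 bytes.
Bytes at offsets 8..15: 66 D6 44 F6 B0 B8 82 C7.
Big-endian stores the most-significant byte at the lowest address.
The bytes are already most-significant first: 0x66D644F6B0B882C7.
0x66D644F6B0B882C7 = 7410186063202255559.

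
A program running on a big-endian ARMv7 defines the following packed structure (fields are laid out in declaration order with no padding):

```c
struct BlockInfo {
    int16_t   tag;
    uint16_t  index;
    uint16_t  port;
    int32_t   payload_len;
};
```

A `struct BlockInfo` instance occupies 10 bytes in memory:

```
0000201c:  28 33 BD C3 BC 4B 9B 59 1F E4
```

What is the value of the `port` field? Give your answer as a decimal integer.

`port` follows `tag` (2 B), `index` (2 B), so it starts at offset 2 + 2 = 4 and occupies 2 bytes.
Bytes at offsets 4..5: BC 4B.
Big-endian: lowest address holds the most-significant byte.
The bytes are already most-significant first: 0xBC4B.
0xBC4B = 48203.

48203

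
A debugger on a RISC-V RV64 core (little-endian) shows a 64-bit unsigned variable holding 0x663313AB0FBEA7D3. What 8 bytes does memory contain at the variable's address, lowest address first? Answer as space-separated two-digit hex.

Split into bytes (most-significant first): 66 33 13 AB 0F BE A7 D3.
Little-endian stores the least-significant byte at the lowest address.
So at ascending addresses the bytes are D3 A7 BE 0F AB 13 33 66.

D3 A7 BE 0F AB 13 33 66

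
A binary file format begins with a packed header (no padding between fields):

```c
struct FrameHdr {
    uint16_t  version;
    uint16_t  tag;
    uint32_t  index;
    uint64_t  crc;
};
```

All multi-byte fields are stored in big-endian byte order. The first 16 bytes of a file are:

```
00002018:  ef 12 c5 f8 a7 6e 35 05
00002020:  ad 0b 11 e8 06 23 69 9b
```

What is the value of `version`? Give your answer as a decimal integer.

61202

`version` is the first field, at byte offset 0, occupying 2 bytes.
Bytes at offsets 0..1: EF 12.
Big-endian: lowest address holds the most-significant byte.
The bytes are already most-significant first: 0xEF12.
0xEF12 = 61202.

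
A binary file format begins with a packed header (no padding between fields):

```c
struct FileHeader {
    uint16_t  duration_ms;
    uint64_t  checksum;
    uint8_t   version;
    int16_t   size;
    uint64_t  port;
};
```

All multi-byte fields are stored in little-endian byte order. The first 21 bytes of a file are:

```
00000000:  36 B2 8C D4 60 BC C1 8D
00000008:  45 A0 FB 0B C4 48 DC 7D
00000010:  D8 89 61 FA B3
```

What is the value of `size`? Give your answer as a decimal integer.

-15349

`size` follows `duration_ms` (2 B), `checksum` (8 B), `version` (1 B), so it starts at offset 2 + 8 + 1 = 11 and occupies 2 bytes.
Bytes at offsets 11..12: 0B C4.
Little-endian: lowest address holds the least-significant byte.
Reassemble most-significant byte first: C4 0B → 0xC40B.
Top bit is set, so as a signed 16-bit value this is 0xC40B − 2^16 = -15349.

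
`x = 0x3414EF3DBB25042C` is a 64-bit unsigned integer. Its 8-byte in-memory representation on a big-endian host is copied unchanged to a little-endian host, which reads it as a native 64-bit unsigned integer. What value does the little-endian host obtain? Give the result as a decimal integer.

3171701523703862324

Stored big-endian, the bytes at ascending addresses are 34 14 EF 3D BB 25 04 2C.
Read back as little-endian, the first byte is least significant, giving 0x2C0425BB3DEF1434.
0x2C0425BB3DEF1434 = 3171701523703862324.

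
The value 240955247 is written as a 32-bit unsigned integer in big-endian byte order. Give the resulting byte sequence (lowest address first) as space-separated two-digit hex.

0E 5C AF 6F

240955247 in hexadecimal, padded to 32 bits, is 0x0E5CAF6F.
Split into bytes (most-significant first): 0E 5C AF 6F.
Big-endian stores the most-significant byte at the lowest address.
So the memory order matches the most-significant-first order: 0E 5C AF 6F.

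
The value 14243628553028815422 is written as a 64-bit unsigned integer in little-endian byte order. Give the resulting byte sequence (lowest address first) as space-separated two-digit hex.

14243628553028815422 in hexadecimal, padded to 64 bits, is 0xC5AB88B3F7E4CA3E.
Split into bytes (most-significant first): C5 AB 88 B3 F7 E4 CA 3E.
Little-endian stores the least-significant byte at the lowest address.
So at ascending addresses the bytes are 3E CA E4 F7 B3 88 AB C5.

3E CA E4 F7 B3 88 AB C5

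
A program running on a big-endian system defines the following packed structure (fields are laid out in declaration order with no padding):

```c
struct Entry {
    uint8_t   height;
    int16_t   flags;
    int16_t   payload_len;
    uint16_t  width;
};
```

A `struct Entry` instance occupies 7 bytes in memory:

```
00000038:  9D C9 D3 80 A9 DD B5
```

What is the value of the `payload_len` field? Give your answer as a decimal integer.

-32599

`payload_len` follows `height` (1 B), `flags` (2 B), so it starts at offset 1 + 2 = 3 and occupies 2 bytes.
Bytes at offsets 3..4: 80 A9.
Big-endian stores the most-significant byte at the lowest address.
The bytes are already most-significant first: 0x80A9.
Top bit is set, so as a signed 16-bit value this is 0x80A9 − 2^16 = -32599.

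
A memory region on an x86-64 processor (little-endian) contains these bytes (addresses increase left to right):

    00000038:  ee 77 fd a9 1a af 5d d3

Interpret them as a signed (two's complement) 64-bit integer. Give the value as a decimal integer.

-3216222029816694802

In little-endian order the low byte comes first in memory.
Reassemble most-significant byte first: D3 5D AF 1A A9 FD 77 EE → 0xD35DAF1AA9FD77EE.
Top bit is set, so as a signed 64-bit value this is 0xD35DAF1AA9FD77EE − 2^64 = -3216222029816694802.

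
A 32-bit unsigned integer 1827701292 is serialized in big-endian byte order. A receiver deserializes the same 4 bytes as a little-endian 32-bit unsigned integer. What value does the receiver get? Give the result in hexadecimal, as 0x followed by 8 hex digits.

0x2C82F06C

1827701292 in 32-bit hexadecimal is 0x6CF0822C.
Stored big-endian, the bytes at ascending addresses are 6C F0 82 2C.
Read back as little-endian, the first byte is least significant, giving 0x2C82F06C.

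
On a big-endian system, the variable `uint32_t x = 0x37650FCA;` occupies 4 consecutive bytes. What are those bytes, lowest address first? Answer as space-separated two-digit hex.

Split into bytes (most-significant first): 37 65 0F CA.
Big-endian stores the most-significant byte at the lowest address.
So the memory order matches the most-significant-first order: 37 65 0F CA.

37 65 0F CA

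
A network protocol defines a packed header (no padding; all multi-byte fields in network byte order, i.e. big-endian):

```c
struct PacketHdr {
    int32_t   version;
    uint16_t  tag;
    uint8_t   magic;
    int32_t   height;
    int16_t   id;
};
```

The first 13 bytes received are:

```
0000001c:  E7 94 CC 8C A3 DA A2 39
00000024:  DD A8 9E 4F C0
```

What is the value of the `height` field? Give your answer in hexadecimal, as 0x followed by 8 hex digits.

`height` follows `version` (4 B), `tag` (2 B), `magic` (1 B), so it starts at offset 4 + 2 + 1 = 7 and occupies 4 bytes.
Bytes at offsets 7..10: 39 DD A8 9E.
Big-endian stores the most-significant byte at the lowest address.
The bytes are already most-significant first: 0x39DDA89E.

0x39DDA89E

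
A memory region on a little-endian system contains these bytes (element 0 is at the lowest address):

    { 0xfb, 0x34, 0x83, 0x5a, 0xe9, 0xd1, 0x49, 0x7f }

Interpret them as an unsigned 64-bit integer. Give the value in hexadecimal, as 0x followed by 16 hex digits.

In little-endian order the low byte comes first in memory.
Reassemble most-significant byte first: 7F 49 D1 E9 5A 83 34 FB → 0x7F49D1E95A8334FB.

0x7F49D1E95A8334FB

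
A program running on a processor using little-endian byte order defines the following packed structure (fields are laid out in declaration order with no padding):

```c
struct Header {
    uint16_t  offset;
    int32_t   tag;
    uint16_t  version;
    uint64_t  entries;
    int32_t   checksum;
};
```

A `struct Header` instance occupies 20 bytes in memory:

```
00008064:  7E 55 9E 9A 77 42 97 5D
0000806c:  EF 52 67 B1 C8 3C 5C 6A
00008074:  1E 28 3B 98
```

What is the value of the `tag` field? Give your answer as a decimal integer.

`tag` follows `offset` (2 bytes), so it starts at byte offset 2 and occupies 4 bytes.
Bytes at offsets 2..5: 9E 9A 77 42.
In little-endian order the low byte comes first in memory.
Reassemble most-significant byte first: 42 77 9A 9E → 0x42779A9E.
0x42779A9E = 1115134622.

1115134622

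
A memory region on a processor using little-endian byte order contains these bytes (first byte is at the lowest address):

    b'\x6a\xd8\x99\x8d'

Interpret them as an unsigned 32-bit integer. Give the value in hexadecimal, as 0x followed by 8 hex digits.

Little-endian: lowest address holds the least-significant byte.
Reassemble most-significant byte first: 8D 99 D8 6A → 0x8D99D86A.

0x8D99D86A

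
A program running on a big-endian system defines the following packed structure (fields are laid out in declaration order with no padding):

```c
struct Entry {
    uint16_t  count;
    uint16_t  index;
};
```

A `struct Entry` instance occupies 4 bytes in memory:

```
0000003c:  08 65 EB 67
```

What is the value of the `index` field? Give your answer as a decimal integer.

60263

`index` follows `count` (2 bytes), so it starts at byte offset 2 and occupies 2 bytes.
Bytes at offsets 2..3: EB 67.
Big-endian stores the most-significant byte at the lowest address.
The bytes are already most-significant first: 0xEB67.
0xEB67 = 60263.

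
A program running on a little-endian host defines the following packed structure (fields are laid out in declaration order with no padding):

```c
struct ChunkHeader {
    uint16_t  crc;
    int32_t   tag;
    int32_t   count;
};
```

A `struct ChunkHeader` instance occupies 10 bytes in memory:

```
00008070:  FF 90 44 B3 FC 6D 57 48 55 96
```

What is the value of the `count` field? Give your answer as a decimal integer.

`count` follows `crc` (2 B), `tag` (4 B), so it starts at offset 2 + 4 = 6 and occupies 4 bytes.
Bytes at offsets 6..9: 57 48 55 96.
Little-endian stores the least-significant byte at the lowest address.
Reassemble most-significant byte first: 96 55 48 57 → 0x96554857.
Top bit is set, so as a signed 32-bit value this is 0x96554857 − 2^32 = -1772795817.

-1772795817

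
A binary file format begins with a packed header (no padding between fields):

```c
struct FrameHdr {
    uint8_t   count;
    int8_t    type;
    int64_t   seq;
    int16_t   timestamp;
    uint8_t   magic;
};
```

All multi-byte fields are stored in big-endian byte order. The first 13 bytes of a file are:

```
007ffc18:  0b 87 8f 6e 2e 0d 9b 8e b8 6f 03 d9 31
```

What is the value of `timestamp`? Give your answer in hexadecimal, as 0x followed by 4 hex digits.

0x03D9

`timestamp` follows `count` (1 B), `type` (1 B), `seq` (8 B), so it starts at offset 1 + 1 + 8 = 10 and occupies 2 bytes.
Bytes at offsets 10..11: 03 D9.
Big-endian stores the most-significant byte at the lowest address.
The bytes are already most-significant first: 0x03D9.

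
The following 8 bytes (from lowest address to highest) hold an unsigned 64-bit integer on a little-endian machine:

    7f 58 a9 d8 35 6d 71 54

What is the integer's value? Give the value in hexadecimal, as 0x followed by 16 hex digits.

0x54716D35D8A9587F

In little-endian order the low byte comes first in memory.
Reassemble most-significant byte first: 54 71 6D 35 D8 A9 58 7F → 0x54716D35D8A9587F.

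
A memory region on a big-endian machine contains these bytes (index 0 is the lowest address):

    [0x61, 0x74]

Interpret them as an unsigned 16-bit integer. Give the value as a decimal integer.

Big-endian stores the most-significant byte at the lowest address.
The bytes are already most-significant first: 0x6174.
0x6174 = 24948.

24948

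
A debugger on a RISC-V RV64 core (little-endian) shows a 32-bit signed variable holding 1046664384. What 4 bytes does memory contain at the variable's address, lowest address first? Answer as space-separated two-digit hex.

1046664384 in hexadecimal, padded to 32 bits, is 0x3E62D4C0.
Split into bytes (most-significant first): 3E 62 D4 C0.
In little-endian order the low byte comes first in memory.
So at ascending addresses the bytes are C0 D4 62 3E.

C0 D4 62 3E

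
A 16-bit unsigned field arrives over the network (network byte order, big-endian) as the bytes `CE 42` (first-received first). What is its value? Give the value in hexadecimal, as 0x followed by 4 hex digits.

0xCE42

In big-endian order the high byte comes first in memory.
The bytes are already most-significant first: 0xCE42.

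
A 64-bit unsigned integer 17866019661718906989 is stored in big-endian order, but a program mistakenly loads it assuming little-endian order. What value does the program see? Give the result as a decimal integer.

7883804440084017399

17866019661718906989 in 64-bit hexadecimal is 0xF7F0DA395EE6686D.
Stored big-endian, the bytes at ascending addresses are F7 F0 DA 39 5E E6 68 6D.
Read back as little-endian, the first byte is least significant, giving 0x6D68E65E39DAF0F7.
0x6D68E65E39DAF0F7 = 7883804440084017399.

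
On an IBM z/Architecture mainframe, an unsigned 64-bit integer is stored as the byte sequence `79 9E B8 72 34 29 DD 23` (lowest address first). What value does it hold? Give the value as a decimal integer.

In big-endian order the high byte comes first in memory.
The bytes are already most-significant first: 0x799EB8723429DD23.
0x799EB8723429DD23 = 8763644725550505251.

8763644725550505251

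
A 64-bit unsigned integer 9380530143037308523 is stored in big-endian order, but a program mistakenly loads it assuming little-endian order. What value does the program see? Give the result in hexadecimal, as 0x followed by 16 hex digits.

9380530143037308523 in 64-bit hexadecimal is 0x822E567704953E6B.
Stored big-endian, the bytes at ascending addresses are 82 2E 56 77 04 95 3E 6B.
Read back as little-endian, the first byte is least significant, giving 0x6B3E950477562E82.

0x6B3E950477562E82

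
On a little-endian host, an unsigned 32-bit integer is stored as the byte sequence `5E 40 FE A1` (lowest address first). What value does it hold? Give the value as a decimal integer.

2717794398

In little-endian order the low byte comes first in memory.
Reassemble most-significant byte first: A1 FE 40 5E → 0xA1FE405E.
0xA1FE405E = 2717794398.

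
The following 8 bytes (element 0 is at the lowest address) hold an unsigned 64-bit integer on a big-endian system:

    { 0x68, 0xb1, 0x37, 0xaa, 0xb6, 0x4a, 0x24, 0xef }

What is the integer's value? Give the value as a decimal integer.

7543872057164571887

In big-endian order the high byte comes first in memory.
The bytes are already most-significant first: 0x68B137AAB64A24EF.
0x68B137AAB64A24EF = 7543872057164571887.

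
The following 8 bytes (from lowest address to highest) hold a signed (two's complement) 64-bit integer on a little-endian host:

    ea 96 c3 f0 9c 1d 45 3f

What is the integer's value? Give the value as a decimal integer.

4559082757673948906

Little-endian stores the least-significant byte at the lowest address.
Reassemble most-significant byte first: 3F 45 1D 9C F0 C3 96 EA → 0x3F451D9CF0C396EA.
0x3F451D9CF0C396EA = 4559082757673948906.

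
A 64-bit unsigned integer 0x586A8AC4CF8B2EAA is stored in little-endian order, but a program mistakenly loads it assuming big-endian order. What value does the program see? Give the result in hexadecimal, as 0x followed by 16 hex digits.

0xAA2E8BCFC48A6A58

Stored little-endian, the bytes at ascending addresses are AA 2E 8B CF C4 8A 6A 58.
Read back as big-endian, the last byte is least significant, giving 0xAA2E8BCFC48A6A58.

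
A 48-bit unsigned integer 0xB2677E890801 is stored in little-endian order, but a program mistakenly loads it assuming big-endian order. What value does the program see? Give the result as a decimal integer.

Stored little-endian, the bytes at ascending addresses are 01 08 89 7E 67 B2.
Read back as big-endian, the last byte is least significant, giving 0x0108897E67B2.
0x0108897E67B2 = 1136178128818.

1136178128818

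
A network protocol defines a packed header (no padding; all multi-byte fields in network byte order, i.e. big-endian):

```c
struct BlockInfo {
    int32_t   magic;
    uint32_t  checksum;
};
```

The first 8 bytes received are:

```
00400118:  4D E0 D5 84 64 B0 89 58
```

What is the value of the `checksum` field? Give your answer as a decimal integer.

1689291096

`checksum` follows `magic` (4 bytes), so it starts at byte offset 4 and occupies 4 bytes.
Bytes at offsets 4..7: 64 B0 89 58.
Big-endian: lowest address holds the most-significant byte.
The bytes are already most-significant first: 0x64B08958.
0x64B08958 = 1689291096.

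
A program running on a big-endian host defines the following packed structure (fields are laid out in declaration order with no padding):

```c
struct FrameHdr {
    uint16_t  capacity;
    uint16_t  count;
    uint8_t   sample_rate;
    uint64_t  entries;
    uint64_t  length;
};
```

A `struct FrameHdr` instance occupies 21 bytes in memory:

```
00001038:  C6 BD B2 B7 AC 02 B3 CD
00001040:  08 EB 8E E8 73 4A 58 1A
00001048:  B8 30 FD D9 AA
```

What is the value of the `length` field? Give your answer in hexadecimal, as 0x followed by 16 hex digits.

0x4A581AB830FDD9AA

`length` follows `capacity` (2 B), `count` (2 B), `sample_rate` (1 B), `entries` (8 B), so it starts at offset 2 + 2 + 1 + 8 = 13 and occupies 8 bytes.
Bytes at offsets 13..20: 4A 58 1A B8 30 FD D9 AA.
Big-endian: lowest address holds the most-significant byte.
The bytes are already most-significant first: 0x4A581AB830FDD9AA.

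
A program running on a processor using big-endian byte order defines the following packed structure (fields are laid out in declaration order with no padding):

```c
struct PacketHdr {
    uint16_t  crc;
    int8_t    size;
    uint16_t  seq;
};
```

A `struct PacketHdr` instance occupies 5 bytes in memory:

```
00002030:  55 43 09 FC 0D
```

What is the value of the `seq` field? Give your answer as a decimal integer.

64525

`seq` follows `crc` (2 B), `size` (1 B), so it starts at offset 2 + 1 = 3 and occupies 2 bytes.
Bytes at offsets 3..4: FC 0D.
Big-endian stores the most-significant byte at the lowest address.
The bytes are already most-significant first: 0xFC0D.
0xFC0D = 64525.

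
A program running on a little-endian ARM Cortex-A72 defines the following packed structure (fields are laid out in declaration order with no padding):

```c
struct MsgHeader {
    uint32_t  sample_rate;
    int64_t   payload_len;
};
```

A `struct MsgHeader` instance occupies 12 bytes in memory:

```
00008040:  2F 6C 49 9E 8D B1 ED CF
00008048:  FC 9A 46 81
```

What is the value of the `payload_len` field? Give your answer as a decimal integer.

`payload_len` follows `sample_rate` (4 bytes), so it starts at byte offset 4 and occupies 8 bytes.
Bytes at offsets 4..11: 8D B1 ED CF FC 9A 46 81.
In little-endian order the low byte comes first in memory.
Reassemble most-significant byte first: 81 46 9A FC CF ED B1 8D → 0x81469AFCCFEDB18D.
Top bit is set, so as a signed 64-bit value this is 0x81469AFCCFEDB18D − 2^64 = -9131440783836204659.

-9131440783836204659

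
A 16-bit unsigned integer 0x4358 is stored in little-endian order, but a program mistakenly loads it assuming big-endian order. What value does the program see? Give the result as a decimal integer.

22595

Stored little-endian, the bytes at ascending addresses are 58 43.
Read back as big-endian, the last byte is least significant, giving 0x5843.
0x5843 = 22595.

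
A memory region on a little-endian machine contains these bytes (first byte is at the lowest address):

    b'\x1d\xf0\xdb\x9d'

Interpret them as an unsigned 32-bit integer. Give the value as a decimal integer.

2648436765

In little-endian order the low byte comes first in memory.
Reassemble most-significant byte first: 9D DB F0 1D → 0x9DDBF01D.
0x9DDBF01D = 2648436765.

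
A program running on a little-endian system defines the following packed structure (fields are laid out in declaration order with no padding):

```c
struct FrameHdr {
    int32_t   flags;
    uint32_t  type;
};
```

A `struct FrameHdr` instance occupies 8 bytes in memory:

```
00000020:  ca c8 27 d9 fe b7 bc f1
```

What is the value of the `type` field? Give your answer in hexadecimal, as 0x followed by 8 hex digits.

0xF1BCB7FE

`type` follows `flags` (4 bytes), so it starts at byte offset 4 and occupies 4 bytes.
Bytes at offsets 4..7: FE B7 BC F1.
Little-endian: lowest address holds the least-significant byte.
Reassemble most-significant byte first: F1 BC B7 FE → 0xF1BCB7FE.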